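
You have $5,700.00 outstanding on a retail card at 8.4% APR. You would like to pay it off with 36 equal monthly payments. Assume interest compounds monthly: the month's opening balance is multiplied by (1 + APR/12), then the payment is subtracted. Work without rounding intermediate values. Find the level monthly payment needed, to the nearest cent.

Monthly rate r = 8.4%/12 = 0.7% = 0.007.
Level-payment amortization: P = B₀·r / (1 − (1+r)^(−n)) = 5700.00·0.007 / (1 − 1.007^(−36)).
Denominator 1 − (1+r)^(−36) = 0.222072615.
P = 39.9 / 0.222072615 ≈ 179.67.

$179.67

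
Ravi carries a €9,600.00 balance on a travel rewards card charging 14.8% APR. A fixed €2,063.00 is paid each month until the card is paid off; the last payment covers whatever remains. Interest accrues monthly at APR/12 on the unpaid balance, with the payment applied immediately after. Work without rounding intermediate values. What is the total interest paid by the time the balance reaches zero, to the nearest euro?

Monthly rate r = 14.8%/12 = 1.23333% = 0.0123333.
Payoff takes n = ⌈−ln(1 − rB₀/P)/ln(1+r)⌉ = ⌈4.822⌉ = 5 payments; the last is €1,697.19.
Total paid = 4·€2,063.00 + €1,697.19 = €9,949.19.
Total interest = total paid − principal = €9,949.19 − €9,600.00 = €349.19.

€349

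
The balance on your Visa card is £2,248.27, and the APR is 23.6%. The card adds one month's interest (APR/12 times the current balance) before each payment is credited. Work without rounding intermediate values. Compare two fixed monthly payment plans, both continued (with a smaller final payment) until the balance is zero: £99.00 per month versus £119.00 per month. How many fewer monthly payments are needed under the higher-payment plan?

Monthly rate r = 23.6%/12 = 1.96667% = 0.0196667.
At £99.00/mo: n = ⌈−ln(1 − rB₀/P)/ln(1+r)⌉ = 31 payments (last £38.09); total interest = total paid − £2,248.27 = £759.82.
At £119.00/mo: 24 payments (last £101.43); total interest £590.16.
Payments saved = 31 − 24 = 7.

7 fewer payments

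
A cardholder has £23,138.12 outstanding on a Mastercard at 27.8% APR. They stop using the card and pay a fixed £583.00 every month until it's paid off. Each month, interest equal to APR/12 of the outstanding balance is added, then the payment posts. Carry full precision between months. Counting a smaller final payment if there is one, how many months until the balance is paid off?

Monthly rate r = 27.8%/12 = 2.31667% = 0.0231667.
Recurrence: B ← B·(1+r) − £583.00.
Month 1: interest £536.03; balance after payment £23,091.15.
Month 2: interest £534.95; balance after payment £23,043.10.
Closed form: n = −ln(1 − rB₀/P)/ln(1+r) = −ln(0.080561)/ln(1.02317) ≈ 109.977, so the balance reaches zero during payment 110.

110 payments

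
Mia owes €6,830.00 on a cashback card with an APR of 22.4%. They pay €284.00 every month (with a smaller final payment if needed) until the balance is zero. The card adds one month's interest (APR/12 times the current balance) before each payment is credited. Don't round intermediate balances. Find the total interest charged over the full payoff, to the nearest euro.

€2,321

Monthly rate r = 22.4%/12 = 1.86667% = 0.0186667.
Payoff takes n = ⌈−ln(1 − rB₀/P)/ln(1+r)⌉ = ⌈32.219⌉ = 33 payments; the last is €62.63.
Total paid = 32·€284.00 + €62.63 = €9,150.63.
Total interest = total paid − principal = €9,150.63 − €6,830.00 = €2,320.63.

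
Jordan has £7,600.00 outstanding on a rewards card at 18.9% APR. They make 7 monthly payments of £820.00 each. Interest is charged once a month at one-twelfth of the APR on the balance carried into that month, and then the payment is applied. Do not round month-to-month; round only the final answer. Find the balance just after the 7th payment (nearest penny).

Monthly rate r = 18.9%/12 = 1.575% = 0.01575.
Each month: B ← B·(1+r) − £820.00.
Month 1: interest £119.70; balance after payment £6,899.70.
Month 2: interest £108.67; balance after payment £6,188.37.
Month 3: interest £97.47; balance after payment £5,465.84.
Month 4: interest £86.09; balance after payment £4,731.92.
Month 5: interest £74.53; balance after payment £3,986.45.
Month 6: interest £62.79; balance after payment £3,229.24.
Month 7: interest £50.86; balance after payment £2,460.10.

£2,460.10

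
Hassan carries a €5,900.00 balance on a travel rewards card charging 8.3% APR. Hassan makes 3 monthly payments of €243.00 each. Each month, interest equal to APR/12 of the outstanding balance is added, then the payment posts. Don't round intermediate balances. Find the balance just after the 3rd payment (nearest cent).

€5,289.22

Monthly rate r = 8.3%/12 = 0.691667% = 0.00691667.
Each month: B ← B·(1+r) − €243.00.
Month 1: interest €40.81; balance after payment €5,697.81.
Month 2: interest €39.41; balance after payment €5,494.22.
Month 3: interest €38.00; balance after payment €5,289.22.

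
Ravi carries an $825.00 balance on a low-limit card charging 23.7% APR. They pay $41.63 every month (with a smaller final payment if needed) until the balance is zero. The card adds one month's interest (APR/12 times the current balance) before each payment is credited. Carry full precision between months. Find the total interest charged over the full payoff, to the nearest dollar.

$232

Monthly rate r = 23.7%/12 = 1.975% = 0.01975.
Payoff takes n = ⌈−ln(1 − rB₀/P)/ln(1+r)⌉ = ⌈25.391⌉ = 26 payments; the last is $16.38.
Total paid = 25·$41.63 + $16.38 = $1,057.13.
Total interest = total paid − principal = $1,057.13 − $825.00 = $232.13.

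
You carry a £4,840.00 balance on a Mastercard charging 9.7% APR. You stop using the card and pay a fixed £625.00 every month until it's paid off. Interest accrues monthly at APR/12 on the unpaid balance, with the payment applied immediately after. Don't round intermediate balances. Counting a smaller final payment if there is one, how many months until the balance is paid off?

9 payments

Monthly rate r = 9.7%/12 = 0.808333% = 0.00808333.
Recurrence: B ← B·(1+r) − £625.00.
Month 1: interest £39.12; balance after payment £4,254.12.
Month 2: interest £34.39; balance after payment £3,663.51.
Closed form: n = −ln(1 − rB₀/P)/ln(1+r) = −ln(0.9374)/ln(1.00808) ≈ 8.029, so the balance reaches zero during payment 9.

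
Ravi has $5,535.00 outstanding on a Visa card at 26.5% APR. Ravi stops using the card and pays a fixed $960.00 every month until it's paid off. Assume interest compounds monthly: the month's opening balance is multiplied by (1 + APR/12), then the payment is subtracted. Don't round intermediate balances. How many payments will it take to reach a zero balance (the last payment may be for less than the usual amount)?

Monthly rate r = 26.5%/12 = 2.20833% = 0.0220833.
Recurrence: B ← B·(1+r) − $960.00.
Month 1: interest $122.23; balance after payment $4,697.23.
Month 2: interest $103.73; balance after payment $3,840.96.
Closed form: n = −ln(1 − rB₀/P)/ln(1+r) = −ln(0.87268)/ln(1.02208) ≈ 6.235, so the balance reaches zero during payment 7.

7 payments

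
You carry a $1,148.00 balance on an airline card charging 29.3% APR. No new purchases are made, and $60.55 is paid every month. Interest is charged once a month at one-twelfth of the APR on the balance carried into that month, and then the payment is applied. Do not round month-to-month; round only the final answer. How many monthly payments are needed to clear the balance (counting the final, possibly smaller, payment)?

Monthly rate r = 29.3%/12 = 2.44167% = 0.0244167.
Recurrence: B ← B·(1+r) − $60.55.
Month 1: interest $28.03; balance after payment $1,115.48.
Month 2: interest $27.24; balance after payment $1,082.17.
Closed form: n = −ln(1 − rB₀/P)/ln(1+r) = −ln(0.53707)/ln(1.02442) ≈ 25.769, so the balance reaches zero during payment 26.

26 payments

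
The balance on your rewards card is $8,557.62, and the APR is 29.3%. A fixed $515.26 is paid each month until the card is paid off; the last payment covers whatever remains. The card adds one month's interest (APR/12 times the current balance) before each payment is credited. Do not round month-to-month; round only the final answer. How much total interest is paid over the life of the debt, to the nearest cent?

$2,552.27

Monthly rate r = 29.3%/12 = 2.44167% = 0.0244167.
Payoff takes n = ⌈−ln(1 − rB₀/P)/ln(1+r)⌉ = ⌈21.559⌉ = 22 payments; the last is $289.43.
Total paid = 21·$515.26 + $289.43 = $11,109.89.
Total interest = total paid − principal = $11,109.89 − $8,557.62 = $2,552.27.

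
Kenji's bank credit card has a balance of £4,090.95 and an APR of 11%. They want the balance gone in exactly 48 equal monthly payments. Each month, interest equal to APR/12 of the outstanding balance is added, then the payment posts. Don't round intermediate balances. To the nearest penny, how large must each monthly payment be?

Monthly rate r = 11%/12 = 0.916667% = 0.00916667.
Level-payment amortization: P = B₀·r / (1 − (1+r)^(−n)) = 4090.95·0.00916667 / (1 − 1.00917^(−48)).
Denominator 1 − (1+r)^(−48) = 0.35467136.
P = 37.5004 / 0.35467136 ≈ 105.73.

£105.73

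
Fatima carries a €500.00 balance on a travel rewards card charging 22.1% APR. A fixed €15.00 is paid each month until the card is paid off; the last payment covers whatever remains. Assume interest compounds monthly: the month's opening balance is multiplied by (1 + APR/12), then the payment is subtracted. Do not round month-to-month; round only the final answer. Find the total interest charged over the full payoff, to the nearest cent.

€282.22

Monthly rate r = 22.1%/12 = 1.84167% = 0.0184167.
Payoff takes n = ⌈−ln(1 − rB₀/P)/ln(1+r)⌉ = ⌈52.147⌉ = 53 payments; the last is €2.22.
Total paid = 52·€15.00 + €2.22 = €782.22.
Total interest = total paid − principal = €782.22 − €500.00 = €282.22.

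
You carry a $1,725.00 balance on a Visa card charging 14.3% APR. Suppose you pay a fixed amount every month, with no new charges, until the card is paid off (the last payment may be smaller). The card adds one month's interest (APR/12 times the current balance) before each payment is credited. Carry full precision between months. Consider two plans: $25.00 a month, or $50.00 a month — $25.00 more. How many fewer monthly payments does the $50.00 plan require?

Monthly rate r = 14.3%/12 = 1.19167% = 0.0119167.
At $25.00/mo: n = ⌈−ln(1 − rB₀/P)/ln(1+r)⌉ = 146 payments (last $20.44); total interest = total paid − $1,725.00 = $1,920.44.
At $50.00/mo: 45 payments (last $35.13); total interest $510.13.
Payments saved = 146 − 45 = 101.

101 fewer payments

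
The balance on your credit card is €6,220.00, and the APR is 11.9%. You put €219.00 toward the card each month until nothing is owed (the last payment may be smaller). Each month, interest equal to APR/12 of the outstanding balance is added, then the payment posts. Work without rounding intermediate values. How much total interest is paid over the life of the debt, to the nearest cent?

Monthly rate r = 11.9%/12 = 0.991667% = 0.00991667.
Payoff takes n = ⌈−ln(1 − rB₀/P)/ln(1+r)⌉ = ⌈33.523⌉ = 34 payments; the last is €114.84.
Total paid = 33·€219.00 + €114.84 = €7,341.84.
Total interest = total paid − principal = €7,341.84 − €6,220.00 = €1,121.84.

€1,121.84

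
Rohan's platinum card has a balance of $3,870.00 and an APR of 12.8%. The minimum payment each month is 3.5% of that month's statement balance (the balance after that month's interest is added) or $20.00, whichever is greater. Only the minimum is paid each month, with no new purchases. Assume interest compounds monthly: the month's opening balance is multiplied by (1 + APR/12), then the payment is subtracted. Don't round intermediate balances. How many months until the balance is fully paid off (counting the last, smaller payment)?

Monthly rate r = 12.8%/12 = 1.06667% = 0.0106667.
While 3.5% of the post-interest balance exceeds $20.00, each month B ← (B·(1+r))·(1 − 0.035), i.e. B shrinks by the factor (1+r)·0.965 = 0.97529.
This holds for months 1–77. Entering month 78 the balance is $563.80; 3.5% of the post-interest balance is now below $20.00, so the flat $20.00 minimum applies from here.
From month 78 a fixed $20.00 at rate r clears $563.80 in 34 more payments. Total: 77 + 34 = 111 months.

111 months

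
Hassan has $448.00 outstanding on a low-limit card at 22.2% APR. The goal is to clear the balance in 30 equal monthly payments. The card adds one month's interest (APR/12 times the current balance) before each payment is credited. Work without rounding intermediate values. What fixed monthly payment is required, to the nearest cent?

Monthly rate r = 22.2%/12 = 1.85% = 0.0185.
Level-payment amortization: P = B₀·r / (1 − (1+r)^(−n)) = 448.00·0.0185 / (1 − 1.0185^(−30)).
Denominator 1 − (1+r)^(−30) = 0.423009052.
P = 8.288 / 0.423009052 ≈ 19.59.

$19.59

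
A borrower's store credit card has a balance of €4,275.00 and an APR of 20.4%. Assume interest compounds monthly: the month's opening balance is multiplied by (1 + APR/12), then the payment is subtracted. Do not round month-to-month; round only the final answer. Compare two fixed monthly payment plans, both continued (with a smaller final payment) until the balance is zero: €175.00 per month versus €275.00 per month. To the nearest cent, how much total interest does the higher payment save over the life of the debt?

Monthly rate r = 20.4%/12 = 1.7% = 0.017.
At €175.00/mo: n = ⌈−ln(1 − rB₀/P)/ln(1+r)⌉ = 32 payments (last €146.18); total interest = total paid − €4,275.00 = €1,296.18.
At €275.00/mo: 19 payments (last €56.95); total interest €731.95.
Interest saved = €1,296.18 − €731.95 = €564.23.

€564.23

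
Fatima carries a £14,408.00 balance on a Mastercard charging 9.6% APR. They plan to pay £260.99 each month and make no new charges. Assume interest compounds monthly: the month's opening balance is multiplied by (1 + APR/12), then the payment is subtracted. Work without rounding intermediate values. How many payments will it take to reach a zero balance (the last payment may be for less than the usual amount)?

74 payments

Monthly rate r = 9.6%/12 = 0.8% = 0.008.
Recurrence: B ← B·(1+r) − £260.99.
Month 1: interest £115.26; balance after payment £14,262.27.
Month 2: interest £114.10; balance after payment £14,115.38.
Closed form: n = −ln(1 − rB₀/P)/ln(1+r) = −ln(0.55836)/ln(1.008) ≈ 73.135, so the balance reaches zero during payment 74.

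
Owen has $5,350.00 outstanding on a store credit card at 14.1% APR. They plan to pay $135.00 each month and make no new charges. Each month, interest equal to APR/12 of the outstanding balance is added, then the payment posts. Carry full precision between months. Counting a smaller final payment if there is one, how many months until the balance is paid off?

Monthly rate r = 14.1%/12 = 1.175% = 0.01175.
Recurrence: B ← B·(1+r) − $135.00.
Month 1: interest $62.86; balance after payment $5,277.86.
Month 2: interest $62.01; balance after payment $5,204.88.
Closed form: n = −ln(1 − rB₀/P)/ln(1+r) = −ln(0.53435)/ln(1.01175) ≈ 53.649, so the balance reaches zero during payment 54.

54 payments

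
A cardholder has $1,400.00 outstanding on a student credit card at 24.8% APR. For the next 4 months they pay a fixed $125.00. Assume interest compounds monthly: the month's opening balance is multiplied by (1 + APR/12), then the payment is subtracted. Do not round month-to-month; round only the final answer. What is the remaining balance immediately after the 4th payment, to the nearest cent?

$1,003.66

Monthly rate r = 24.8%/12 = 2.06667% = 0.0206667.
Each month: B ← B·(1+r) − $125.00.
Month 1: interest $28.93; balance after payment $1,303.93.
Month 2: interest $26.95; balance after payment $1,205.88.
Month 3: interest $24.92; balance after payment $1,105.80.
Month 4: interest $22.85; balance after payment $1,003.66.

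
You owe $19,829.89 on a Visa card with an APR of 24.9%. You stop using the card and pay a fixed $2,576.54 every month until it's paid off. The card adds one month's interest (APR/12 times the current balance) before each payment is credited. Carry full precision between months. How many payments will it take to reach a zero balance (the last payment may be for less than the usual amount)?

9 payments

Monthly rate r = 24.9%/12 = 2.075% = 0.02075.
Recurrence: B ← B·(1+r) − $2,576.54.
Month 1: interest $411.47; balance after payment $17,664.82.
Month 2: interest $366.55; balance after payment $15,454.83.
Closed form: n = −ln(1 − rB₀/P)/ln(1+r) = −ln(0.8403)/ln(1.02075) ≈ 8.472, so the balance reaches zero during payment 9.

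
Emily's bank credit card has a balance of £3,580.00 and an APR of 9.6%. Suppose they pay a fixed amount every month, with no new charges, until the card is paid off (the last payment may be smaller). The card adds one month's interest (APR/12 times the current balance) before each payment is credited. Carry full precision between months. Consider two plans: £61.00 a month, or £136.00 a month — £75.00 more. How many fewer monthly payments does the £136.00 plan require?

Monthly rate r = 9.6%/12 = 0.8% = 0.008.
At £61.00/mo: n = ⌈−ln(1 − rB₀/P)/ln(1+r)⌉ = 80 payments (last £34.24); total interest = total paid − £3,580.00 = £1,273.24.
At £136.00/mo: 30 payments (last £92.12); total interest £456.12.
Payments saved = 80 − 30 = 50.

50 fewer payments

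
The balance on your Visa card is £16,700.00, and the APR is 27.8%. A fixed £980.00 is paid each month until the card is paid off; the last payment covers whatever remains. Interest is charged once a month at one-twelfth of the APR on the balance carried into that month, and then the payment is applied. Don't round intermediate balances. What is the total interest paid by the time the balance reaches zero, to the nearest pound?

£4,788

Monthly rate r = 27.8%/12 = 2.31667% = 0.0231667.
Payoff takes n = ⌈−ln(1 − rB₀/P)/ln(1+r)⌉ = ⌈21.926⌉ = 22 payments; the last is £908.40.
Total paid = 21·£980.00 + £908.40 = £21,488.40.
Total interest = total paid − principal = £21,488.40 − £16,700.00 = £4,788.40.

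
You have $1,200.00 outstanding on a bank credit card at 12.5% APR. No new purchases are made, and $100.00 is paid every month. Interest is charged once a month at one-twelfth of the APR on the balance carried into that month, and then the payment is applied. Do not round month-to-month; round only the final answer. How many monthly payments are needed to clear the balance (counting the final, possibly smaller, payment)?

13 payments

Monthly rate r = 12.5%/12 = 1.04167% = 0.0104167.
Recurrence: B ← B·(1+r) − $100.00.
Month 1: interest $12.50; balance after payment $1,112.50.
Month 2: interest $11.59; balance after payment $1,024.09.
Closed form: n = −ln(1 − rB₀/P)/ln(1+r) = −ln(0.875)/ln(1.01042) ≈ 12.886, so the balance reaches zero during payment 13.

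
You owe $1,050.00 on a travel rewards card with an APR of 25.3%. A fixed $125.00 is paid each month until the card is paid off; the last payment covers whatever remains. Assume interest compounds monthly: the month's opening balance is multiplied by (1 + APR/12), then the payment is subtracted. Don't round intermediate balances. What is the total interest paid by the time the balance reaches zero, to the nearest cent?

$118.09

Monthly rate r = 25.3%/12 = 2.10833% = 0.0210833.
Payoff takes n = ⌈−ln(1 − rB₀/P)/ln(1+r)⌉ = ⌈9.342⌉ = 10 payments; the last is $43.09.
Total paid = 9·$125.00 + $43.09 = $1,168.09.
Total interest = total paid − principal = $1,168.09 − $1,050.00 = $118.09.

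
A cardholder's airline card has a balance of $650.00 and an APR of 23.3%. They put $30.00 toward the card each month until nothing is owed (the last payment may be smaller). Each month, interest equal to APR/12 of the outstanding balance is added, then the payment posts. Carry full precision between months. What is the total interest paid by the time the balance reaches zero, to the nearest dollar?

$202

Monthly rate r = 23.3%/12 = 1.94167% = 0.0194167.
Payoff takes n = ⌈−ln(1 − rB₀/P)/ln(1+r)⌉ = ⌈28.388⌉ = 29 payments; the last is $11.72.
Total paid = 28·$30.00 + $11.72 = $851.72.
Total interest = total paid − principal = $851.72 − $650.00 = $201.72.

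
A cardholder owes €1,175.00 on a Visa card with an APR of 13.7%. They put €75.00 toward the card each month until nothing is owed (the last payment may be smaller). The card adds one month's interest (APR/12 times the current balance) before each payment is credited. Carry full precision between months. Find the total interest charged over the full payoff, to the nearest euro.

€127

Monthly rate r = 13.7%/12 = 1.14167% = 0.0114167.
Payoff takes n = ⌈−ln(1 − rB₀/P)/ln(1+r)⌉ = ⌈17.359⌉ = 18 payments; the last is €27.05.
Total paid = 17·€75.00 + €27.05 = €1,302.05.
Total interest = total paid − principal = €1,302.05 − €1,175.00 = €127.05.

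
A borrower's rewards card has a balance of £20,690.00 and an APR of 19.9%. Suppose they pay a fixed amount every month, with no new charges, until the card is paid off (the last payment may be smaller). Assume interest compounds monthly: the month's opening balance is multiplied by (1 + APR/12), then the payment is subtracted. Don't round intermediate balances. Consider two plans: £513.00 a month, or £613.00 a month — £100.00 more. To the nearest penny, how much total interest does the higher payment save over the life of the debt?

£3,894.57

Monthly rate r = 19.9%/12 = 1.65833% = 0.0165833.
At £513.00/mo: n = ⌈−ln(1 − rB₀/P)/ln(1+r)⌉ = 68 payments (last £98.86); total interest = total paid − £20,690.00 = £13,779.86.
At £613.00/mo: 50 payments (last £538.29); total interest £9,885.29.
Interest saved = £13,779.86 − £9,885.29 = £3,894.57.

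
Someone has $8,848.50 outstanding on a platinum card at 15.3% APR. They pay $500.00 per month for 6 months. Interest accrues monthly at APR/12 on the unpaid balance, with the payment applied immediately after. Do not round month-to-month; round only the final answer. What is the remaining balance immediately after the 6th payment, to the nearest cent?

$6,450.09

Monthly rate r = 15.3%/12 = 1.275% = 0.01275.
Each month: B ← B·(1+r) − $500.00.
Month 1: interest $112.82; balance after payment $8,461.32.
Month 2: interest $107.88; balance after payment $8,069.20.
Month 3: interest $102.88; balance after payment $7,672.08.
Month 4: interest $97.82; balance after payment $7,269.90.
Month 5: interest $92.69; balance after payment $6,862.59.
Month 6: interest $87.50; balance after payment $6,450.09.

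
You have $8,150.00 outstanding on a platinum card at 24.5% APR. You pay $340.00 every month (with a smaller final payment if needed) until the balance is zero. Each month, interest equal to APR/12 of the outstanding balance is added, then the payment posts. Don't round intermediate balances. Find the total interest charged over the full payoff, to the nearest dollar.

Monthly rate r = 24.5%/12 = 2.04167% = 0.0204167.
Payoff takes n = ⌈−ln(1 − rB₀/P)/ln(1+r)⌉ = ⌈33.257⌉ = 34 payments; the last is $88.19.
Total paid = 33·$340.00 + $88.19 = $11,308.19.
Total interest = total paid − principal = $11,308.19 − $8,150.00 = $3,158.19.

$3,158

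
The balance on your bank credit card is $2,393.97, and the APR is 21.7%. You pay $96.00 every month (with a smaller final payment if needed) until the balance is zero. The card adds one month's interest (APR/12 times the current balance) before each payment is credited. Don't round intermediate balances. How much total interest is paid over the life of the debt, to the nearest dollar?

Monthly rate r = 21.7%/12 = 1.80833% = 0.0180833.
Payoff takes n = ⌈−ln(1 − rB₀/P)/ln(1+r)⌉ = ⌈33.454⌉ = 34 payments; the last is $43.83.
Total paid = 33·$96.00 + $43.83 = $3,211.83.
Total interest = total paid − principal = $3,211.83 − $2,393.97 = $817.86.

$818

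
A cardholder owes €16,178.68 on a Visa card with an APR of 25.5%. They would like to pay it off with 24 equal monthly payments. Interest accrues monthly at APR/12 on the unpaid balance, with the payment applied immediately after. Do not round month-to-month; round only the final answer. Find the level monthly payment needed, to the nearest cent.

€867.54

Monthly rate r = 25.5%/12 = 2.125% = 0.02125.
Level-payment amortization: P = B₀·r / (1 − (1+r)^(−n)) = 16178.68·0.02125 / (1 − 1.02125^(−24)).
Denominator 1 − (1+r)^(−24) = 0.396287274.
P = 343.797 / 0.396287274 ≈ 867.54.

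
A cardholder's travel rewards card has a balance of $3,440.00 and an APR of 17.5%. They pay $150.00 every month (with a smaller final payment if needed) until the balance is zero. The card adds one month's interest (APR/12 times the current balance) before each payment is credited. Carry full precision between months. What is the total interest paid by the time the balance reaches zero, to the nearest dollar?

Monthly rate r = 17.5%/12 = 1.45833% = 0.0145833.
Payoff takes n = ⌈−ln(1 − rB₀/P)/ln(1+r)⌉ = ⌈28.121⌉ = 29 payments; the last is $18.23.
Total paid = 28·$150.00 + $18.23 = $4,218.23.
Total interest = total paid − principal = $4,218.23 − $3,440.00 = $778.23.

$778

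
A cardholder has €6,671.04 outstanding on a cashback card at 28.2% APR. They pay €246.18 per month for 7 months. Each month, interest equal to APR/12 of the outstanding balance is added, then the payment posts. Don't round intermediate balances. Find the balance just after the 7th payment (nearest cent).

Monthly rate r = 28.2%/12 = 2.35% = 0.0235.
Each month: B ← B·(1+r) − €246.18.
Month 1: interest €156.77; balance after payment €6,581.63.
Month 2: interest €154.67; balance after payment €6,490.12.
Month 3: interest €152.52; balance after payment €6,396.46.
Month 4: interest €150.32; balance after payment €6,300.59.
Month 5: interest €148.06; balance after payment €6,202.48.
Month 6: interest €145.76; balance after payment €6,102.05.
Month 7: interest €143.40; balance after payment €5,999.27.

€5,999.27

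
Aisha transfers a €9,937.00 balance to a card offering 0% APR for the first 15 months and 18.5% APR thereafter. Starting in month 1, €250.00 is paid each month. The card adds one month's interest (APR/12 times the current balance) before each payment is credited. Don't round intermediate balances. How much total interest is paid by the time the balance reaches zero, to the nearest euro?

Promo months 1–15 at r₀ = 0%/12 = 0; months 16+ at r₁ = 18.5%/12 = 0.0154167.
After month 15 (no interest yet): B = €9,937.00 − 15·€250.00 = €6,187.00.
Then at r₁ with €250.00/mo: n₂ = −ln(1 − r₁·B/P)/ln(1+r₁) ≈ 31.41 → 32 more payments.
Total paid = 46·€250.00 + €102.42 = €11,602.42; interest = €11,602.42 − €9,937.00 = €1,665.42.

€1,665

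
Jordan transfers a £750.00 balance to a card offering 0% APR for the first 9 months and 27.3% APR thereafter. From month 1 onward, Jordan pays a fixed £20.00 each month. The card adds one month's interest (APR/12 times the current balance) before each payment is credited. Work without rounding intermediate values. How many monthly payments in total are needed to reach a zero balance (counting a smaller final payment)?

56 payments

Promo months 1–9 at r₀ = 0%/12 = 0; months 10+ at r₁ = 27.3%/12 = 0.02275.
After month 9 (no interest yet): B = £750.00 − 9·£20.00 = £570.00.
Then at r₁ with £20.00/mo: n₂ = −ln(1 − r₁·B/P)/ln(1+r₁) ≈ 46.46 → 47 more payments.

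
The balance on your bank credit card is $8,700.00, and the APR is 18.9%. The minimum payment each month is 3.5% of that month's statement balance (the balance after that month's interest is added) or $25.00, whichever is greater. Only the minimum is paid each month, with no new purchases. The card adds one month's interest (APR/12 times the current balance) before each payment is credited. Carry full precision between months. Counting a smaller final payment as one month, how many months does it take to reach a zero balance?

Monthly rate r = 18.9%/12 = 1.575% = 0.01575.
While 3.5% of the post-interest balance exceeds $25.00, each month B ← (B·(1+r))·(1 − 0.035), i.e. B shrinks by the factor (1+r)·0.965 = 0.9802.
This holds for months 1–126. Entering month 127 the balance is $700.01; 3.5% of the post-interest balance is now below $25.00, so the flat $25.00 minimum applies from here.
From month 127 a fixed $25.00 at rate r clears $700.01 in 38 more payments. Total: 126 + 38 = 164 months.

164 months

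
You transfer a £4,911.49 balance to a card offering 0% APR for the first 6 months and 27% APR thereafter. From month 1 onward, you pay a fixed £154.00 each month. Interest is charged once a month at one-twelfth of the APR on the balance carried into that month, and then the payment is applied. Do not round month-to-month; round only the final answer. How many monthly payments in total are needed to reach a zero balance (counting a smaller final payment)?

46 months

Promo months 1–6 at r₀ = 0%/12 = 0; months 7+ at r₁ = 27%/12 = 0.0225.
After month 6 (no interest yet): B = £4,911.49 − 6·£154.00 = £3,987.49.
Then at r₁ with £154.00/mo: n₂ = −ln(1 − r₁·B/P)/ln(1+r₁) ≈ 39.27 → 40 more payments.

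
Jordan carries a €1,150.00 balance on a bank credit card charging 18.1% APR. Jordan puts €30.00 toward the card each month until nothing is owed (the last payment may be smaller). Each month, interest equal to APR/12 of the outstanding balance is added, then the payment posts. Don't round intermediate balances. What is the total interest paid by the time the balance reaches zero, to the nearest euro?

Monthly rate r = 18.1%/12 = 1.50833% = 0.0150833.
Payoff takes n = ⌈−ln(1 − rB₀/P)/ln(1+r)⌉ = ⌈57.660⌉ = 58 payments; the last is €19.85.
Total paid = 57·€30.00 + €19.85 = €1,729.85.
Total interest = total paid − principal = €1,729.85 − €1,150.00 = €579.85.

€580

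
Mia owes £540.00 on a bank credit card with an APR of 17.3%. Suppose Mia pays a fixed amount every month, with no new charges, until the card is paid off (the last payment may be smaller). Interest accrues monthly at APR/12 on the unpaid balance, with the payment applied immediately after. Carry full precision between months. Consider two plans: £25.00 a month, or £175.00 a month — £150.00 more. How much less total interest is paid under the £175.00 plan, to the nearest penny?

£95.11

Monthly rate r = 17.3%/12 = 1.44167% = 0.0144167.
At £25.00/mo: n = ⌈−ln(1 − rB₀/P)/ln(1+r)⌉ = 27 payments (last £1.65); total interest = total paid − £540.00 = £111.65.
At £175.00/mo: 4 payments (last £31.54); total interest £16.54.
Interest saved = £111.65 − £16.54 = £95.11.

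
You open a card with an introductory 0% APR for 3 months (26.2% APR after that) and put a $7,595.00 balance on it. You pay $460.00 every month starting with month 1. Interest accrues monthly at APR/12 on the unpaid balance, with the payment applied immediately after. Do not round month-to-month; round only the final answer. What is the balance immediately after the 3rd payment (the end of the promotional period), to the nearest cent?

$6,215.00

Promo months 1–3 at r₀ = 0%/12 = 0; months 4+ at r₁ = 26.2%/12 = 0.0218333.
After month 3 (no interest yet): B = $7,595.00 − 3·$460.00 = $6,215.00.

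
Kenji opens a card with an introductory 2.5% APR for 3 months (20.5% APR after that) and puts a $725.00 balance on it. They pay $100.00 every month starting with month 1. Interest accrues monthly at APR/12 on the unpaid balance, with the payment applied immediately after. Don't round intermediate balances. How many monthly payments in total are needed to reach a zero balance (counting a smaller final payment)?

8 months

Promo months 1–3 at r₀ = 2.5%/12 = 0.00208333; months 4+ at r₁ = 20.5%/12 = 0.0170833.
After month 3: iterate B ← B·(1+r₀) − $100.00 for 3 months → $428.92.
Then at r₁ with $100.00/mo: n₂ = −ln(1 − r₁·B/P)/ln(1+r₁) ≈ 4.49 → 5 more payments.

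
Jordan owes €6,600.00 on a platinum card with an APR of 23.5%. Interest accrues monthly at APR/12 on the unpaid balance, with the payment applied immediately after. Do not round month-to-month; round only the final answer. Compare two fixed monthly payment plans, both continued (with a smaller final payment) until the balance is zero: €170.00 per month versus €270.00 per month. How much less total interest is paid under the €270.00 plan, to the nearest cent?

Monthly rate r = 23.5%/12 = 1.95833% = 0.0195833.
At €170.00/mo: n = ⌈−ln(1 − rB₀/P)/ln(1+r)⌉ = 74 payments (last €110.62); total interest = total paid − €6,600.00 = €5,920.62.
At €270.00/mo: 34 payments (last €159.80); total interest €2,469.80.
Interest saved = €5,920.62 − €2,469.80 = €3,450.82.

€3,450.82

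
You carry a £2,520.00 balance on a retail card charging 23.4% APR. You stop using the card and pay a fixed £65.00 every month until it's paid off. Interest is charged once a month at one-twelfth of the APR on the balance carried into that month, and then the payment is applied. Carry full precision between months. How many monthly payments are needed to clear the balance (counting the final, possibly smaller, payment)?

74 months

Monthly rate r = 23.4%/12 = 1.95% = 0.0195.
Recurrence: B ← B·(1+r) − £65.00.
Month 1: interest £49.14; balance after payment £2,504.14.
Month 2: interest £48.83; balance after payment £2,487.97.
Closed form: n = −ln(1 − rB₀/P)/ln(1+r) = −ln(0.244)/ln(1.0195) ≈ 73.041, so the balance reaches zero during payment 74.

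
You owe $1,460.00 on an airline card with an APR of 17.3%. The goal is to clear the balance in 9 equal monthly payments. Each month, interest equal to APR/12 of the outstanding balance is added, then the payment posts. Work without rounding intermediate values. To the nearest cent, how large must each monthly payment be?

$174.14

Monthly rate r = 17.3%/12 = 1.44167% = 0.0144167.
Level-payment amortization: P = B₀·r / (1 − (1+r)^(−n)) = 1460.00·0.0144167 / (1 − 1.01442^(−9)).
Denominator 1 − (1+r)^(−9) = 0.12087098.
P = 21.0483 / 0.12087098 ≈ 174.14.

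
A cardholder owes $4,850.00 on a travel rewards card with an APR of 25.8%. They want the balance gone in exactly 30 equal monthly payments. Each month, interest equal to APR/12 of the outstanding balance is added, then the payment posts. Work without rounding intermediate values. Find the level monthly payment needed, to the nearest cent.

Monthly rate r = 25.8%/12 = 2.15% = 0.0215.
Level-payment amortization: P = B₀·r / (1 − (1+r)^(−n)) = 4850.00·0.0215 / (1 − 1.0215^(−30)).
Denominator 1 − (1+r)^(−30) = 0.471738609.
P = 104.275 / 0.471738609 ≈ 221.04.

$221.04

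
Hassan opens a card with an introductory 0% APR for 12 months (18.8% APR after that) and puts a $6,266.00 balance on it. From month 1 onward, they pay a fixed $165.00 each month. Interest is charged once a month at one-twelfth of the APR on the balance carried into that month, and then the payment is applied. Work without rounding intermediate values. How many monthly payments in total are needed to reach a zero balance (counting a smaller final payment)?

Promo months 1–12 at r₀ = 0%/12 = 0; months 13+ at r₁ = 18.8%/12 = 0.0156667.
After month 12 (no interest yet): B = $6,266.00 − 12·$165.00 = $4,286.00.
Then at r₁ with $165.00/mo: n₂ = −ln(1 − r₁·B/P)/ln(1+r₁) ≈ 33.61 → 34 more payments.

46 payments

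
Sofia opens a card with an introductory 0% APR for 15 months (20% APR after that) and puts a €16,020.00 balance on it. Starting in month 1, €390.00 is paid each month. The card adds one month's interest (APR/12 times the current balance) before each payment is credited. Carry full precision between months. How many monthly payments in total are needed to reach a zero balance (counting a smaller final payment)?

50 payments

Promo months 1–15 at r₀ = 0%/12 = 0; months 16+ at r₁ = 20%/12 = 0.0166667.
After month 15 (no interest yet): B = €16,020.00 − 15·€390.00 = €10,170.00.
Then at r₁ with €390.00/mo: n₂ = −ln(1 − r₁·B/P)/ln(1+r₁) ≈ 34.50 → 35 more payments.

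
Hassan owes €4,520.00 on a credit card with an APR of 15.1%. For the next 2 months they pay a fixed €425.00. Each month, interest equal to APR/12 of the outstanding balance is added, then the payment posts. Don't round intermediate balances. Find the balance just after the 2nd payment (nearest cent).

Monthly rate r = 15.1%/12 = 1.25833% = 0.0125833.
Each month: B ← B·(1+r) − €425.00.
Month 1: interest €56.88; balance after payment €4,151.88.
Month 2: interest €52.24; balance after payment €3,779.12.

€3,779.12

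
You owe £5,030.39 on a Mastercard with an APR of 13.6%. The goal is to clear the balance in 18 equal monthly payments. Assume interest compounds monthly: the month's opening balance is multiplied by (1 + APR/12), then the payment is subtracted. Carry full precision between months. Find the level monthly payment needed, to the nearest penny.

Monthly rate r = 13.6%/12 = 1.13333% = 0.0113333.
Level-payment amortization: P = B₀·r / (1 − (1+r)^(−n)) = 5030.39·0.0113333 / (1 − 1.01133^(−18)).
Denominator 1 − (1+r)^(−18) = 0.18360148.
P = 57.0111 / 0.18360148 ≈ 310.52.

£310.52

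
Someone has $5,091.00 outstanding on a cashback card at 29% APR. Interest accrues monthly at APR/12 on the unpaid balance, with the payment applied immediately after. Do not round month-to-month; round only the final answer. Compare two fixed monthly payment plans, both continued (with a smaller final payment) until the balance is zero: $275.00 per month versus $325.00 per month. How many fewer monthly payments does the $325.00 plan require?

5 fewer payments

Monthly rate r = 29%/12 = 2.41667% = 0.0241667.
At $275.00/mo: n = ⌈−ln(1 − rB₀/P)/ln(1+r)⌉ = 25 payments (last $230.79); total interest = total paid − $5,091.00 = $1,739.79.
At $325.00/mo: 20 payments (last $299.87); total interest $1,383.87.
Payments saved = 25 − 20 = 5.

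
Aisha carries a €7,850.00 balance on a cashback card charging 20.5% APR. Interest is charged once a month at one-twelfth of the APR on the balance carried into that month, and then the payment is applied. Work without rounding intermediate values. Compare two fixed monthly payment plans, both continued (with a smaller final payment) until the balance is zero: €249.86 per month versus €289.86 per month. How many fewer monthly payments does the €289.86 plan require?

Monthly rate r = 20.5%/12 = 1.70833% = 0.0170833.
At €249.86/mo: n = ⌈−ln(1 − rB₀/P)/ln(1+r)⌉ = 46 payments (last €106.13); total interest = total paid − €7,850.00 = €3,499.83.
At €289.86/mo: 37 payments (last €193.95); total interest €2,778.91.
Payments saved = 46 − 37 = 9.

9 fewer payments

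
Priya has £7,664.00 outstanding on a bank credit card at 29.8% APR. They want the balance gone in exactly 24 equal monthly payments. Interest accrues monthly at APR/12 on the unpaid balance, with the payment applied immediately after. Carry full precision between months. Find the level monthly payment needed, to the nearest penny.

Monthly rate r = 29.8%/12 = 2.48333% = 0.0248333.
Level-payment amortization: P = B₀·r / (1 − (1+r)^(−n)) = 7664.00·0.0248333 / (1 − 1.02483^(−24)).
Denominator 1 − (1+r)^(−24) = 0.444962692.
P = 190.323 / 0.444962692 ≈ 427.73.

£427.73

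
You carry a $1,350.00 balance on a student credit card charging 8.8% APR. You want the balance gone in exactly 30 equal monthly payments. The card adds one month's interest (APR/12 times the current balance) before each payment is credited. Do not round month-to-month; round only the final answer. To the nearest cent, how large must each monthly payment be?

$50.30

Monthly rate r = 8.8%/12 = 0.733333% = 0.00733333.
Level-payment amortization: P = B₀·r / (1 − (1+r)^(−n)) = 1350.00·0.00733333 / (1 − 1.00733^(−30)).
Denominator 1 − (1+r)^(−30) = 0.196836726.
P = 9.9 / 0.196836726 ≈ 50.30.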